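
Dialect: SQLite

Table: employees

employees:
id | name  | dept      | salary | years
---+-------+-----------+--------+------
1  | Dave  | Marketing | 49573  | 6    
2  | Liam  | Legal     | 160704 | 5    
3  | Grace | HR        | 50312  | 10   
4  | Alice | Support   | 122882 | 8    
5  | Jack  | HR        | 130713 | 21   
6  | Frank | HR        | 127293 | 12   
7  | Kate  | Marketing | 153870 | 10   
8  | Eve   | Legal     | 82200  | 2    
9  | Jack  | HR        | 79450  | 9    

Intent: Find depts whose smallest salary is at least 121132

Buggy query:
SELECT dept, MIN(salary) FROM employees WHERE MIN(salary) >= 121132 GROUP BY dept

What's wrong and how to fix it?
Bug: MIN() in WHERE is a misuse of aggregate

Fix: Use HAVING for the per-group MIN condition

Corrected query:
SELECT dept, MIN(salary) FROM employees GROUP BY dept HAVING MIN(salary) >= 121132

Result:
dept    | MIN(salary)
--------+------------
Support | 122882     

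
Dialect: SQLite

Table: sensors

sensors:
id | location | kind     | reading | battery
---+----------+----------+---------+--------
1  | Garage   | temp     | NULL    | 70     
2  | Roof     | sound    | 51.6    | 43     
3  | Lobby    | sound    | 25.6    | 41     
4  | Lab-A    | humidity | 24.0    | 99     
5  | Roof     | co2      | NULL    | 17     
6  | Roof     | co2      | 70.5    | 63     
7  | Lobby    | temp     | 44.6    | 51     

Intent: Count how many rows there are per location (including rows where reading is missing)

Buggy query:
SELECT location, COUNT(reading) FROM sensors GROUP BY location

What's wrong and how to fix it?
Bug: COUNT(reading) skips NULLs, so groups with missing reading are undercounted

Fix: Replace COUNT(reading) with COUNT(*)

Corrected query:
SELECT location, COUNT(*) FROM sensors GROUP BY location

Result:
location | COUNT(*)
---------+---------
Garage   | 1       
Lab-A    | 1       
Lobby    | 2       
Roof     | 3       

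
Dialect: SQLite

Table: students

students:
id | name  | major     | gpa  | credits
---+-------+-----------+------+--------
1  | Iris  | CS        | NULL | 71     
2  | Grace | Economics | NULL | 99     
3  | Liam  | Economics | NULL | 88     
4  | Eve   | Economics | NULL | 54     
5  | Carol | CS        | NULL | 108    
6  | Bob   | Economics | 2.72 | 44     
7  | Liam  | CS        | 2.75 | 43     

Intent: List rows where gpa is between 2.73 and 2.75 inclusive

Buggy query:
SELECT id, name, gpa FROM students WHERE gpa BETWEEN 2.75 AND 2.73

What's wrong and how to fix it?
Bug: The bounds are reversed; BETWEEN a AND b requires a <= b to match anything

Fix: Swap the bounds so the smaller value comes first

Corrected query:
SELECT id, name, gpa FROM students WHERE gpa BETWEEN 2.73 AND 2.75

Result:
id | name | gpa 
---+------+-----
7  | Liam | 2.75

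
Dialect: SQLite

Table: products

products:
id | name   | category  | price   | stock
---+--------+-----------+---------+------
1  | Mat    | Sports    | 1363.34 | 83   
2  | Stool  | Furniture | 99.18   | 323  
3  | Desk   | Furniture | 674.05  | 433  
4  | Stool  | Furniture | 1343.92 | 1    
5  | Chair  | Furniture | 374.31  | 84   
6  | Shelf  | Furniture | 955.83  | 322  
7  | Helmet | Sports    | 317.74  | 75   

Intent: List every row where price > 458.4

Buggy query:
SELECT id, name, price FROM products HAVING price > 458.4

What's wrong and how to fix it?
Bug: HAVING filters the output of aggregation, but this query has no GROUP BY and no aggregate functions, so SQLite rejects it (HAVING clause on a non-aggregate query); the condition here is per row

Fix: Replace HAVING with WHERE since the condition applies to individual rows

Corrected query:
SELECT id, name, price FROM products WHERE price > 458.4

Result:
id | name  | price  
---+-------+--------
1  | Mat   | 1363.34
3  | Desk  | 674.05 
4  | Stool | 1343.92
6  | Shelf | 955.83 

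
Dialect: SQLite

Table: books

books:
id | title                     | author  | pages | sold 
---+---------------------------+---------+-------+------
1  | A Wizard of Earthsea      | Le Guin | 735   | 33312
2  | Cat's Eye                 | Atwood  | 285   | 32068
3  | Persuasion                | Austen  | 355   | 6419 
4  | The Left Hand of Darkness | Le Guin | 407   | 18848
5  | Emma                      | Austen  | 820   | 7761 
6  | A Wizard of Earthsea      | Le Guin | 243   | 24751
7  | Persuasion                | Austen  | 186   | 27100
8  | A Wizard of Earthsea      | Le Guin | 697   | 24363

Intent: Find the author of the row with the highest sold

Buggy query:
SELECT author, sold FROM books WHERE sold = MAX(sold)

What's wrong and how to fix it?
Bug: WHERE is evaluated per row; an aggregate over the whole table isn't defined there

Fix: Wrap MAX in a scalar subquery so WHERE compares against a single value

Corrected query:
SELECT author, sold FROM books WHERE sold = (SELECT MAX(sold) FROM books)

Result:
author  | sold 
--------+------
Le Guin | 33312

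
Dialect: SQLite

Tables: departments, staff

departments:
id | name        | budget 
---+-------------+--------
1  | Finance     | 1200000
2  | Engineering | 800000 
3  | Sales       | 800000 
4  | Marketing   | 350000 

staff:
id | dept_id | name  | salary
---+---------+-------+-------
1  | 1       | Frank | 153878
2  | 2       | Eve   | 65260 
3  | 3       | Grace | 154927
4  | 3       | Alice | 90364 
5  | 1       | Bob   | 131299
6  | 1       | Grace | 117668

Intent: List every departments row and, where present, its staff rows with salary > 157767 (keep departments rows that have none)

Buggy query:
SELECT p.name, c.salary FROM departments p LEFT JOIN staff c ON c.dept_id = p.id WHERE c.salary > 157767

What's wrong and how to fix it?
Bug: A WHERE condition on the right-hand table after LEFT JOIN drops unmatched parents

Fix: Put 'c.salary > 157767' in the JOIN's ON clause instead of WHERE

Corrected query:
SELECT p.name, c.salary FROM departments p LEFT JOIN staff c ON c.dept_id = p.id AND c.salary > 157767

Result:
name        | salary
------------+-------
Finance     | NULL  
Engineering | NULL  
Sales       | NULL  
Marketing   | NULL  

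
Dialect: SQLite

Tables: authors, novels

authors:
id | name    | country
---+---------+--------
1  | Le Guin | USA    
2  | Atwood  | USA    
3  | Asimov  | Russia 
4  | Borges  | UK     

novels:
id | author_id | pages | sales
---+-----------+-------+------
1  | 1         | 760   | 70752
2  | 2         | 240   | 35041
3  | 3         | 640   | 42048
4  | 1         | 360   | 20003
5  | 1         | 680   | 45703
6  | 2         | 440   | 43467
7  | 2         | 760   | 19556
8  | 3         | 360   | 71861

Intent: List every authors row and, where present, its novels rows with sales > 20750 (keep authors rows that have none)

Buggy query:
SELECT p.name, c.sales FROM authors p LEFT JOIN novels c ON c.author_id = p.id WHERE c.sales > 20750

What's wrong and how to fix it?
Bug: Filtering c.sales in WHERE discards the NULL rows produced by LEFT JOIN, turning it into an inner join

Fix: Put 'c.sales > 20750' in the JOIN's ON clause instead of WHERE

Corrected query:
SELECT p.name, c.sales FROM authors p LEFT JOIN novels c ON c.author_id = p.id AND c.sales > 20750

Result:
name    | sales
--------+------
Le Guin | 45703
Le Guin | 70752
Atwood  | 35041
Atwood  | 43467
Asimov  | 42048
Asimov  | 71861
Borges  | NULL 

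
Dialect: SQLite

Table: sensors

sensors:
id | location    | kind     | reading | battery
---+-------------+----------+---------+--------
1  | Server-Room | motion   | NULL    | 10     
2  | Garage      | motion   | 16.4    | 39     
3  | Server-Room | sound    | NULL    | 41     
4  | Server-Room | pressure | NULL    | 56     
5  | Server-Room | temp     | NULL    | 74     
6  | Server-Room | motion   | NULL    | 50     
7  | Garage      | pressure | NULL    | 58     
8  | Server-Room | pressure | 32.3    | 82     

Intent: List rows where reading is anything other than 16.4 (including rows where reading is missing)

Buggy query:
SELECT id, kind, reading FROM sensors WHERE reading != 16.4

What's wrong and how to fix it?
Bug: 'reading != 16.4' is unknown when reading is NULL, so NULL rows are silently excluded

Fix: Add an explicit OR reading IS NULL to include the missing-value rows

Corrected query:
SELECT id, kind, reading FROM sensors WHERE reading != 16.4 OR reading IS NULL

Result:
id | kind     | reading
---+----------+--------
1  | motion   | NULL   
3  | sound    | NULL   
4  | pressure | NULL   
5  | temp     | NULL   
6  | motion   | NULL   
7  | pressure | NULL   
8  | pressure | 32.3   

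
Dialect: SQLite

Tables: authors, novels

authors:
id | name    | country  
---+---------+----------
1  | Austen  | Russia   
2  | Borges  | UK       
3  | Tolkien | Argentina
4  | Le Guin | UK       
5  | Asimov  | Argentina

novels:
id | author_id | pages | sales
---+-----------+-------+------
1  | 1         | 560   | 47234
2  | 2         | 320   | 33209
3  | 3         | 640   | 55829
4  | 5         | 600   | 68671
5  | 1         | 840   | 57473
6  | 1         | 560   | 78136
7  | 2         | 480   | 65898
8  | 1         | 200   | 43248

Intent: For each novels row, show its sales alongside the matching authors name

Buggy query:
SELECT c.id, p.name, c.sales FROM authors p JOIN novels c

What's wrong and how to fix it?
Bug: Missing join condition: each novels row is matched to all authors rows instead of just its own

Fix: Specify the join condition linking the foreign key to the parent id

Corrected query:
SELECT c.id, p.name, c.sales FROM authors p JOIN novels c ON c.author_id = p.id

Result:
id | name    | sales
---+---------+------
1  | Austen  | 47234
2  | Borges  | 33209
3  | Tolkien | 55829
4  | Asimov  | 68671
5  | Austen  | 57473
6  | Austen  | 78136
7  | Borges  | 65898
8  | Austen  | 43248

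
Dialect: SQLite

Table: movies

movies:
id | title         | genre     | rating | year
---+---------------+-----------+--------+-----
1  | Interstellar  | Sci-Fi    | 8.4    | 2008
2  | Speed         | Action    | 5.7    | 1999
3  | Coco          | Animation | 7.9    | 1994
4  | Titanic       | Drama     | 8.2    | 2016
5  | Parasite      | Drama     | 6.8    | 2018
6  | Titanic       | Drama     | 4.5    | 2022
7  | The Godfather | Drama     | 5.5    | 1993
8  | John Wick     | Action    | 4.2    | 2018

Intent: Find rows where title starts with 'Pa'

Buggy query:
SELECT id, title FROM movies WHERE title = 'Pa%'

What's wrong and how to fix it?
Bug: Wildcards only work with LIKE; '=' treats '%' as a literal character

Fix: Use LIKE for wildcard pattern matching

Corrected query:
SELECT id, title FROM movies WHERE title LIKE 'Pa%'

Result:
id | title   
---+---------
5  | Parasite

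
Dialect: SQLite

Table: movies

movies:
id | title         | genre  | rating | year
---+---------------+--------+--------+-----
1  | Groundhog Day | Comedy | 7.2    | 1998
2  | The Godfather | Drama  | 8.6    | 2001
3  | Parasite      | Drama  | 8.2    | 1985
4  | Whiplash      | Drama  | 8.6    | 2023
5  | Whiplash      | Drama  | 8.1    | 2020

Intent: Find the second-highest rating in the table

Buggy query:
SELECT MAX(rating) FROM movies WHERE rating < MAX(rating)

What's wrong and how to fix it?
Bug: MAX(rating) on the right of the comparison is an aggregate-in-WHERE error

Fix: Put the inner MAX in a scalar subquery

Corrected query:
SELECT MAX(rating) FROM movies WHERE rating < (SELECT MAX(rating) FROM movies)

Result:
MAX(rating)
-----------
8.2        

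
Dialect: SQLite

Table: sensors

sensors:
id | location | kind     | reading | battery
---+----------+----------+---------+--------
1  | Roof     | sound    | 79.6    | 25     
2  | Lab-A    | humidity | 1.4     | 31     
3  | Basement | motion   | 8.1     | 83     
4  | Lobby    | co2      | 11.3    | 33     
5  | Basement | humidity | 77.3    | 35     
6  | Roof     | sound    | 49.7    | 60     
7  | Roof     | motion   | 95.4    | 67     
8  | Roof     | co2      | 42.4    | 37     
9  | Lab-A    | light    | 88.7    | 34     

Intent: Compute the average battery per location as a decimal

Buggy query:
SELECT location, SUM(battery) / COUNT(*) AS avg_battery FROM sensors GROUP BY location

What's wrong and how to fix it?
Bug: Both operands are integers, so '/' performs integer division and truncates

Fix: Cast one side to REAL so the division keeps the fractional part

Corrected query:
SELECT location, SUM(battery) * 1.0 / COUNT(*) AS avg_battery FROM sensors GROUP BY location

Result:
location | avg_battery
---------+------------
Basement | 59         
Lab-A    | 32.5       
Lobby    | 33         
Roof     | 47.25      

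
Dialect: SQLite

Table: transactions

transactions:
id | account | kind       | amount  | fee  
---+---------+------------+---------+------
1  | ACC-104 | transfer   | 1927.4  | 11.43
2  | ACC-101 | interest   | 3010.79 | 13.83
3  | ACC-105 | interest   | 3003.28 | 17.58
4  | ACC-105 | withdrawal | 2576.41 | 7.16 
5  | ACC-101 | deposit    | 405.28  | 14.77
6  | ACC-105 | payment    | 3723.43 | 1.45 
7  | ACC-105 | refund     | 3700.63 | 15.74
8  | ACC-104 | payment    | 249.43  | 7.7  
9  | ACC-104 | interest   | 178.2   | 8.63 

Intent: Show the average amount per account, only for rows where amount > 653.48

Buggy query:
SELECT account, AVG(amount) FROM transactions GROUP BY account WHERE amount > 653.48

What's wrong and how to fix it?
Bug: Row-level WHERE must come before GROUP BY in the clause order

Fix: Move the WHERE clause before GROUP BY

Corrected query:
SELECT account, AVG(amount) FROM transactions WHERE amount > 653.48 GROUP BY account

Result:
account | AVG(amount)
--------+------------
ACC-101 | 3010.79    
ACC-104 | 1927.4     
ACC-105 | 3250.9375  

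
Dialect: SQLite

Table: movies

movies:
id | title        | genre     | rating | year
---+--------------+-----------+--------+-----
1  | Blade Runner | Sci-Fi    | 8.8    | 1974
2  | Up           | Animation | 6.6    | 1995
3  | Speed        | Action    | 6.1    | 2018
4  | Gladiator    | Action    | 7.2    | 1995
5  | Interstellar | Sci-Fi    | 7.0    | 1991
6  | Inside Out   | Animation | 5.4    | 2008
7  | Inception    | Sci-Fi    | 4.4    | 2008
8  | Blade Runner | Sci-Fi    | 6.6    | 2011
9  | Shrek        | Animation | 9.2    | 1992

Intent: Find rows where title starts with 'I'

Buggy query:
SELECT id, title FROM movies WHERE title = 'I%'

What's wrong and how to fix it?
Bug: Wildcards only work with LIKE; '=' treats '%' as a literal character

Fix: Replace '=' with LIKE so 'I%' is treated as a pattern

Corrected query:
SELECT id, title FROM movies WHERE title LIKE 'I%'

Result:
id | title       
---+-------------
5  | Interstellar
6  | Inside Out  
7  | Inception   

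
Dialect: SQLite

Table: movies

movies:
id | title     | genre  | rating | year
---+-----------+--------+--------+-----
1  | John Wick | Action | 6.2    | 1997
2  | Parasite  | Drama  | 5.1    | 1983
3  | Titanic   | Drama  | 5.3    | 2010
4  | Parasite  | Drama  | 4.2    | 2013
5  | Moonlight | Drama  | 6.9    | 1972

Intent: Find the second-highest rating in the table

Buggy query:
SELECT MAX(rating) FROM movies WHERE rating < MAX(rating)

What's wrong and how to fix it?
Bug: MAX(rating) on the right of the comparison is an aggregate-in-WHERE error

Fix: Put the inner MAX in a scalar subquery

Corrected query:
SELECT MAX(rating) FROM movies WHERE rating < (SELECT MAX(rating) FROM movies)

Result:
MAX(rating)
-----------
6.2        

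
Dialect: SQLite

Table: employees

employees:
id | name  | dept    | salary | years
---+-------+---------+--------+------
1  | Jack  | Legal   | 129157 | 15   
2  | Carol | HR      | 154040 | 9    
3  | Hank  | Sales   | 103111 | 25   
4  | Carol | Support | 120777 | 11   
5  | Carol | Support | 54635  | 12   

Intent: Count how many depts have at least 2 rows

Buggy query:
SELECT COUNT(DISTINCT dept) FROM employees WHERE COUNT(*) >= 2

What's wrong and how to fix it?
Bug: WHERE filters individual rows, not groups, so a group-level COUNT is invalid there

Fix: Use a subquery that GROUPs and filters with HAVING, then count its rows

Corrected query:
SELECT COUNT(*) FROM (SELECT dept FROM employees GROUP BY dept HAVING COUNT(*) >= 2)

Result:
COUNT(*)
--------
1       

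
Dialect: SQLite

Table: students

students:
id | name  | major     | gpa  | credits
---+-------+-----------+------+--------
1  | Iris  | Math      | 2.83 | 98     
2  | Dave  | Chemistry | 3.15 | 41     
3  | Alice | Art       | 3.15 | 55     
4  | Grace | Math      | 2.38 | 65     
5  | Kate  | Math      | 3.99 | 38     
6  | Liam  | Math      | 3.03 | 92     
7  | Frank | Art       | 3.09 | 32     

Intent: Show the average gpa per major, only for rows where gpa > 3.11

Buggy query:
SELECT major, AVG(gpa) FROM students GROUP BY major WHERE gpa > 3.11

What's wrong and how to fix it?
Bug: Row-level WHERE must come before GROUP BY in the clause order

Fix: Move the WHERE clause before GROUP BY

Corrected query:
SELECT major, AVG(gpa) FROM students WHERE gpa > 3.11 GROUP BY major

Result:
major     | AVG(gpa)
----------+---------
Art       | 3.15    
Chemistry | 3.15    
Math      | 3.99    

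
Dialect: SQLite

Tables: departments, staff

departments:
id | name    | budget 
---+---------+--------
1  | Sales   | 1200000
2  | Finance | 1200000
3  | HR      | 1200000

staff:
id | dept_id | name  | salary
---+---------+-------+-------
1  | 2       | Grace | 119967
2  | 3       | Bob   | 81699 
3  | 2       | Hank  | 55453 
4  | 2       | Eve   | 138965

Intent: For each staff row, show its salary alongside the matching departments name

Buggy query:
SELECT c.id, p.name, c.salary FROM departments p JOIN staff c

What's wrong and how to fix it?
Bug: JOIN with no ON clause produces a cartesian product; every staff row pairs with every departments row

Fix: Specify the join condition linking the foreign key to the parent id

Corrected query:
SELECT c.id, p.name, c.salary FROM departments p JOIN staff c ON c.dept_id = p.id

Result:
id | name    | salary
---+---------+-------
1  | Finance | 119967
2  | HR      | 81699 
3  | Finance | 55453 
4  | Finance | 138965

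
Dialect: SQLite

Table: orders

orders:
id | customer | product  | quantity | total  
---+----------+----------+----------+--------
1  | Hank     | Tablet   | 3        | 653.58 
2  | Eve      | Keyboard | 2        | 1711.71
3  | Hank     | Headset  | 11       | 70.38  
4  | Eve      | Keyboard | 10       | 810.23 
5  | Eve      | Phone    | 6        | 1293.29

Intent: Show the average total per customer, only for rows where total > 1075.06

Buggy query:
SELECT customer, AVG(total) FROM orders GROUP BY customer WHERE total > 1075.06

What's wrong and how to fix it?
Bug: Row-level WHERE must come before GROUP BY in the clause order

Fix: Place WHERE between FROM and GROUP BY

Corrected query:
SELECT customer, AVG(total) FROM orders WHERE total > 1075.06 GROUP BY customer

Result:
customer | AVG(total)
---------+-----------
Eve      | 1502.5    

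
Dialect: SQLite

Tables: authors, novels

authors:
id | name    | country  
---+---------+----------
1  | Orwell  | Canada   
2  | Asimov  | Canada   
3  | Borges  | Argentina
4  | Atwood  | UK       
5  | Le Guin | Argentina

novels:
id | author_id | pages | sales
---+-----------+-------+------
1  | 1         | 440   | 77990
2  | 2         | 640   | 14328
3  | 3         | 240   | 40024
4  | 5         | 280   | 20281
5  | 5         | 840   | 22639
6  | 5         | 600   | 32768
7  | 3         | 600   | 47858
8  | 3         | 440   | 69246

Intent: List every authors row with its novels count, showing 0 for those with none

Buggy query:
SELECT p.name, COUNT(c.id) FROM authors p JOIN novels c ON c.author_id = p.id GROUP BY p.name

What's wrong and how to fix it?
Bug: INNER JOIN drops authors rows that have no matching novels rows

Fix: Switch to LEFT JOIN to retain unmatched parent rows

Corrected query:
SELECT p.name, COUNT(c.id) FROM authors p LEFT JOIN novels c ON c.author_id = p.id GROUP BY p.name

Result:
name    | COUNT(c.id)
--------+------------
Asimov  | 1          
Atwood  | 0          
Borges  | 3          
Le Guin | 3          
Orwell  | 1          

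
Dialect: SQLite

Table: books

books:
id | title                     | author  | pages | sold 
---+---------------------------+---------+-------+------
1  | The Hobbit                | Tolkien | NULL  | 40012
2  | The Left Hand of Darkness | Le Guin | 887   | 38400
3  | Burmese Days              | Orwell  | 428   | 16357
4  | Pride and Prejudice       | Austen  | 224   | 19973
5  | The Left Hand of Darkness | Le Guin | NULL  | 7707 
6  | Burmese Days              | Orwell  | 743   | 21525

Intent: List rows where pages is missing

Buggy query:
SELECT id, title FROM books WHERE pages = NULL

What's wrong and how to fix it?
Bug: '= NULL' is always unknown in SQL three-valued logic, so no rows match

Fix: Replace '= NULL' with 'IS NULL'

Corrected query:
SELECT id, title FROM books WHERE pages IS NULL

Result:
id | title                    
---+--------------------------
1  | The Hobbit               
5  | The Left Hand of Darkness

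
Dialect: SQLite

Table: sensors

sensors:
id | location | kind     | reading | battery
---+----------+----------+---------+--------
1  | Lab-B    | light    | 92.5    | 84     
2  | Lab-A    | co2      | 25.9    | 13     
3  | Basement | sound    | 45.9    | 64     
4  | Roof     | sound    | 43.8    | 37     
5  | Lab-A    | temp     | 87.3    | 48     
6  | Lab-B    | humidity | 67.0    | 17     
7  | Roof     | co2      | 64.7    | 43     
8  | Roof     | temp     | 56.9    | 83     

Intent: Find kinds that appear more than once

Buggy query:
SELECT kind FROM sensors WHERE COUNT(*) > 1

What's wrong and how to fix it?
Bug: WHERE can't reference COUNT(*); aggregates are computed after WHERE

Fix: GROUP BY kind, then filter groups with HAVING COUNT(*) > 1

Corrected query:
SELECT kind FROM sensors GROUP BY kind HAVING COUNT(*) > 1

Result:
kind 
-----
co2  
sound
temp 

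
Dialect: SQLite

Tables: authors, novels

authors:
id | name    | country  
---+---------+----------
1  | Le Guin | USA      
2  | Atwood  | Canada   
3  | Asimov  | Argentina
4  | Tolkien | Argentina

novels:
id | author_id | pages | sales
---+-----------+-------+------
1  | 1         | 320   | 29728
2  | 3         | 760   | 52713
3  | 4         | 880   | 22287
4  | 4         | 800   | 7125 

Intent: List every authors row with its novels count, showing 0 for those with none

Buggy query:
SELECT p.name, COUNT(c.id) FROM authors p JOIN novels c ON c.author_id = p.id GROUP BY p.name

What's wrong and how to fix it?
Bug: INNER JOIN drops authors rows that have no matching novels rows

Fix: Switch to LEFT JOIN to retain unmatched parent rows

Corrected query:
SELECT p.name, COUNT(c.id) FROM authors p LEFT JOIN novels c ON c.author_id = p.id GROUP BY p.name

Result:
name    | COUNT(c.id)
--------+------------
Asimov  | 1          
Atwood  | 0          
Le Guin | 1          
Tolkien | 2          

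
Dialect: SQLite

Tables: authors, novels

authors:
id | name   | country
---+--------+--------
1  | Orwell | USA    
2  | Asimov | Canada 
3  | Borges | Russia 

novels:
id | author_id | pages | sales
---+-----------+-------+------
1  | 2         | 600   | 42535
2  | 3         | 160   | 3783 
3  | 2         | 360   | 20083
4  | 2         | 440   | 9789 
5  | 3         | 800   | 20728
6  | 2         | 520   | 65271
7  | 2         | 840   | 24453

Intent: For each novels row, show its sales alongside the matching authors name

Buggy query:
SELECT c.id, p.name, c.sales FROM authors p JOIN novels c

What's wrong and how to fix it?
Bug: Missing join condition: each novels row is matched to all authors rows instead of just its own

Fix: Add ON c.author_id = p.id to the JOIN

Corrected query:
SELECT c.id, p.name, c.sales FROM authors p JOIN novels c ON c.author_id = p.id

Result:
id | name   | sales
---+--------+------
1  | Asimov | 42535
2  | Borges | 3783 
3  | Asimov | 20083
4  | Asimov | 9789 
5  | Borges | 20728
6  | Asimov | 65271
7  | Asimov | 24453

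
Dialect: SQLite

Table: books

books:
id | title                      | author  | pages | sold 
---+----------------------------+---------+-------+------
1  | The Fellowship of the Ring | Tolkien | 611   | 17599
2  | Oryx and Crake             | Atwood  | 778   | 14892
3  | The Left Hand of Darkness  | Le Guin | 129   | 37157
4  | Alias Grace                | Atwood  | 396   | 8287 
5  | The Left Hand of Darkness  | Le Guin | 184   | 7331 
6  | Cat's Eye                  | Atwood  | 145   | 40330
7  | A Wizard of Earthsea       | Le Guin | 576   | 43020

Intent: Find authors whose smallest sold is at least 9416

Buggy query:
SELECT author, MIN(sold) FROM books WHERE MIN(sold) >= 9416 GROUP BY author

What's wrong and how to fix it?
Bug: Aggregates like MIN are computed per group after WHERE runs

Fix: Use HAVING for the per-group MIN condition

Corrected query:
SELECT author, MIN(sold) FROM books GROUP BY author HAVING MIN(sold) >= 9416

Result:
author  | MIN(sold)
--------+----------
Tolkien | 17599    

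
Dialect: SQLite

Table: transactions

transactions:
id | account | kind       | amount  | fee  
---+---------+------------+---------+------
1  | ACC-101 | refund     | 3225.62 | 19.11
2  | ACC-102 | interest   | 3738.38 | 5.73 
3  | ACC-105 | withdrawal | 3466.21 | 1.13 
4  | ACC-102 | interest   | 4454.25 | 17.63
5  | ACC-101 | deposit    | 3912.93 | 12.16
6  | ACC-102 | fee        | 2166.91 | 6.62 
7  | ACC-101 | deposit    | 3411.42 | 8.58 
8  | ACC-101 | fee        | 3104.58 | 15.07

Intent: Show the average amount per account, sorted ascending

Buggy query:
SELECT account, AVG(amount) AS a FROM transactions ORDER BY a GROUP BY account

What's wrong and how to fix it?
Bug: ORDER BY appears before GROUP BY; SQL clause order requires GROUP BY first

Fix: Reorder: SELECT … FROM … GROUP BY … ORDER BY …

Corrected query:
SELECT account, AVG(amount) AS a FROM transactions GROUP BY account ORDER BY a

Result:
account | a        
--------+----------
ACC-101 | 3413.6375
ACC-102 | 3453.18  
ACC-105 | 3466.21  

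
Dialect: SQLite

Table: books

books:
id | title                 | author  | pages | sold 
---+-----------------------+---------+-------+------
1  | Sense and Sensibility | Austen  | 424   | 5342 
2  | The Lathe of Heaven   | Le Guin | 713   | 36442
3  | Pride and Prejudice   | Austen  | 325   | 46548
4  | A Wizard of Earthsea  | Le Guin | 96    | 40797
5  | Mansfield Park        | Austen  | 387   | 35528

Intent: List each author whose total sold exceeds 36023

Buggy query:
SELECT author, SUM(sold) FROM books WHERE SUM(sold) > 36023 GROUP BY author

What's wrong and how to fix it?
Bug: Aggregate functions cannot appear in a WHERE clause

Fix: Move the aggregate condition to a HAVING clause

Corrected query:
SELECT author, SUM(sold) FROM books GROUP BY author HAVING SUM(sold) > 36023

Result:
author  | SUM(sold)
--------+----------
Austen  | 87418    
Le Guin | 77239    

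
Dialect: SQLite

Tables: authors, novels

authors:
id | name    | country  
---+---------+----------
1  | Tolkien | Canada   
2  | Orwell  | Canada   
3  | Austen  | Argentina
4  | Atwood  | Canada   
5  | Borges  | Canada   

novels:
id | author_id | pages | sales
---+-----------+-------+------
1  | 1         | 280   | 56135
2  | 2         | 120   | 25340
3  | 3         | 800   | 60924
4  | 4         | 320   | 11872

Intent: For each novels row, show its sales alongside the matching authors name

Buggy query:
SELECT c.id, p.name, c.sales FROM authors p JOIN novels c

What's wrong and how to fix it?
Bug: JOIN with no ON clause produces a cartesian product; every novels row pairs with every authors row

Fix: Specify the join condition linking the foreign key to the parent id

Corrected query:
SELECT c.id, p.name, c.sales FROM authors p JOIN novels c ON c.author_id = p.id

Result:
id | name    | sales
---+---------+------
1  | Tolkien | 56135
2  | Orwell  | 25340
3  | Austen  | 60924
4  | Atwood  | 11872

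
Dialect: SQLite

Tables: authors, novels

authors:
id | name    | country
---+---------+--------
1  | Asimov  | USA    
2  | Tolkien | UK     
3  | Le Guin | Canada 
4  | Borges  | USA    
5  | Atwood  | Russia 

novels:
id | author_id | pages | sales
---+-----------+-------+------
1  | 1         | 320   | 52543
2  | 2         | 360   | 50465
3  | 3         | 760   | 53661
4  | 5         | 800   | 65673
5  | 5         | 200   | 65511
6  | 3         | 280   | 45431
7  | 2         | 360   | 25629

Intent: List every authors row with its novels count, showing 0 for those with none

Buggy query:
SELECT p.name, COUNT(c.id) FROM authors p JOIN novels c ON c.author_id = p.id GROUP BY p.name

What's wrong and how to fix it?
Bug: INNER JOIN drops authors rows that have no matching novels rows

Fix: Switch to LEFT JOIN to retain unmatched parent rows

Corrected query:
SELECT p.name, COUNT(c.id) FROM authors p LEFT JOIN novels c ON c.author_id = p.id GROUP BY p.name

Result:
name    | COUNT(c.id)
--------+------------
Asimov  | 1          
Atwood  | 2          
Borges  | 0          
Le Guin | 2          
Tolkien | 2          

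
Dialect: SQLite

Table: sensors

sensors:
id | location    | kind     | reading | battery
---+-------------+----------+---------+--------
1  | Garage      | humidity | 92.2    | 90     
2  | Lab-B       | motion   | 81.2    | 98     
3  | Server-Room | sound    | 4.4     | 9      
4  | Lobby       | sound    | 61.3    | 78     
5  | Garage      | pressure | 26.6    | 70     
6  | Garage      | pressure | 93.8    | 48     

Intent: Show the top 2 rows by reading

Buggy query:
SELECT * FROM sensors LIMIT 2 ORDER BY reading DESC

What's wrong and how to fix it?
Bug: LIMIT must come after ORDER BY

Fix: Sort with ORDER BY, then apply LIMIT

Corrected query:
SELECT * FROM sensors ORDER BY reading DESC LIMIT 2

Result:
id | location | kind     | reading | battery
---+----------+----------+---------+--------
6  | Garage   | pressure | 93.8    | 48     
1  | Garage   | humidity | 92.2    | 90     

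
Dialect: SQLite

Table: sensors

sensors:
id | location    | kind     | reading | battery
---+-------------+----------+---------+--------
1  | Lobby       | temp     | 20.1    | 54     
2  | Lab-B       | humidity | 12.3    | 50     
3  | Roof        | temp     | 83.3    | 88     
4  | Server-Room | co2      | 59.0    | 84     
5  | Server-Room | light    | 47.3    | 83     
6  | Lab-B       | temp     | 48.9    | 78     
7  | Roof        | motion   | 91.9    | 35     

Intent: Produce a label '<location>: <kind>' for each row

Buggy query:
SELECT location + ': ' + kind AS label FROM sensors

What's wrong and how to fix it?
Bug: '+' is numeric addition; on text columns SQLite converts them to 0 instead of concatenating

Fix: Use the || operator for string concatenation

Corrected query:
SELECT location || ': ' || kind AS label FROM sensors

Result:
label             
------------------
Lobby: temp       
Lab-B: humidity   
Roof: temp        
Server-Room: co2  
Server-Room: light
Lab-B: temp       
Roof: motion      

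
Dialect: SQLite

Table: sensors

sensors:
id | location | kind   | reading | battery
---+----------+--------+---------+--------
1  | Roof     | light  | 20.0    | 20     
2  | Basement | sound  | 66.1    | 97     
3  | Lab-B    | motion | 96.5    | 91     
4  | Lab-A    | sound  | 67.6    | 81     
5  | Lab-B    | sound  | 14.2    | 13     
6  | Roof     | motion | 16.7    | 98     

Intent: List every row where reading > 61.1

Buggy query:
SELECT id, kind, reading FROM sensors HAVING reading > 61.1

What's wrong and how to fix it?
Bug: HAVING filters the output of aggregation, but this query has no GROUP BY and no aggregate functions, so SQLite rejects it (HAVING clause on a non-aggregate query); the condition here is per row

Fix: Use WHERE for row-level filtering

Corrected query:
SELECT id, kind, reading FROM sensors WHERE reading > 61.1

Result:
id | kind   | reading
---+--------+--------
2  | sound  | 66.1   
3  | motion | 96.5   
4  | sound  | 67.6   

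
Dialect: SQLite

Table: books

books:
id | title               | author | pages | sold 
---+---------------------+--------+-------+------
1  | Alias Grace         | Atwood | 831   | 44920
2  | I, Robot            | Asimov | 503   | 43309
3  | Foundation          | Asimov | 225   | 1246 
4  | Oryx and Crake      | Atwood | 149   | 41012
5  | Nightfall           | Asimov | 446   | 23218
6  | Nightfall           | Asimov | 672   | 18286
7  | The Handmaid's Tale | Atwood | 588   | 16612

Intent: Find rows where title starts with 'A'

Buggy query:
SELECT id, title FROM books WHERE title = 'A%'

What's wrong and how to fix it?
Bug: Wildcards only work with LIKE; '=' treats '%' as a literal character

Fix: Use LIKE for wildcard pattern matching

Corrected query:
SELECT id, title FROM books WHERE title LIKE 'A%'

Result:
id | title      
---+------------
1  | Alias Grace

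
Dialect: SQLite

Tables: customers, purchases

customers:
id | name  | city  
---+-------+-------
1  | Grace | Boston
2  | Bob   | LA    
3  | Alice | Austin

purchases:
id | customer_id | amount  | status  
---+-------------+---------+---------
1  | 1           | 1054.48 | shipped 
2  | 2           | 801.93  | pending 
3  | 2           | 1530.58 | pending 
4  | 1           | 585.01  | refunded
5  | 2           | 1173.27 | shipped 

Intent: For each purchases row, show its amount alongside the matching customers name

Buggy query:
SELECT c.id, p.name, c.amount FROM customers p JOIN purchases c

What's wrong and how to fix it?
Bug: Missing join condition: each purchases row is matched to all customers rows instead of just its own

Fix: Add ON c.customer_id = p.id to the JOIN

Corrected query:
SELECT c.id, p.name, c.amount FROM customers p JOIN purchases c ON c.customer_id = p.id

Result:
id | name  | amount 
---+-------+--------
1  | Grace | 1054.48
2  | Bob   | 801.93 
3  | Bob   | 1530.58
4  | Grace | 585.01 
5  | Bob   | 1173.27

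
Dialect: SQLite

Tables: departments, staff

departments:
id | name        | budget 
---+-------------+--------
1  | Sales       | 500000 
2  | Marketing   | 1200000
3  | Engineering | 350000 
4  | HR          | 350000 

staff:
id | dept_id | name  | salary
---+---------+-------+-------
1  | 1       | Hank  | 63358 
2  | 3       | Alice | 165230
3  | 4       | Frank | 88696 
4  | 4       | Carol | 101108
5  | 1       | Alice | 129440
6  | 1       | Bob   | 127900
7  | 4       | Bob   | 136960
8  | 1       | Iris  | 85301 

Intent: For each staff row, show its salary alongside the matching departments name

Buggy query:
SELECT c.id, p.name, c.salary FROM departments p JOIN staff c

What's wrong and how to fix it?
Bug: Missing join condition: each staff row is matched to all departments rows instead of just its own

Fix: Add ON c.dept_id = p.id to the JOIN

Corrected query:
SELECT c.id, p.name, c.salary FROM departments p JOIN staff c ON c.dept_id = p.id

Result:
id | name        | salary
---+-------------+-------
1  | Sales       | 63358 
2  | Engineering | 165230
3  | HR          | 88696 
4  | HR          | 101108
5  | Sales       | 129440
6  | Sales       | 127900
7  | HR          | 136960
8  | Sales       | 85301 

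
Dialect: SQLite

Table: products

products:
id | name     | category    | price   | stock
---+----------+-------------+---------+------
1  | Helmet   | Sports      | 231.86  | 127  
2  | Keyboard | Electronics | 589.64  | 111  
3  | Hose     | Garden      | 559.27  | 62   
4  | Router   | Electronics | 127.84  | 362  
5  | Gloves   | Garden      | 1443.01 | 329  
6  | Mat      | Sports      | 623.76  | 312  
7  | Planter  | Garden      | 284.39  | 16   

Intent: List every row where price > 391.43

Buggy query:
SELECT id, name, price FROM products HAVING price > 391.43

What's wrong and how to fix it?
Bug: HAVING filters the output of aggregation, but this query has no GROUP BY and no aggregate functions, so SQLite rejects it (HAVING clause on a non-aggregate query); the condition here is per row

Fix: Replace HAVING with WHERE since the condition applies to individual rows

Corrected query:
SELECT id, name, price FROM products WHERE price > 391.43

Result:
id | name     | price  
---+----------+--------
2  | Keyboard | 589.64 
3  | Hose     | 559.27 
5  | Gloves   | 1443.01
6  | Mat      | 623.76 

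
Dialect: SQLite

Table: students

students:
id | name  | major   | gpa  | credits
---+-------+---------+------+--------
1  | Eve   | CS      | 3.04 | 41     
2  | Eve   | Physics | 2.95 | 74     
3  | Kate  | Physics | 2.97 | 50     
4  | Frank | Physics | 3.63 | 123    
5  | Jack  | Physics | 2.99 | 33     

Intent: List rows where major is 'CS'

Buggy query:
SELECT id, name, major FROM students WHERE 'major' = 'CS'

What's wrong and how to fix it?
Bug: 'major' in single quotes is a string literal, not the column; the comparison is literal-vs-literal and never true

Fix: Remove the quotes around the column name (or use double quotes for an identifier)

Corrected query:
SELECT id, name, major FROM students WHERE major = 'CS'

Result:
id | name | major
---+------+------
1  | Eve  | CS   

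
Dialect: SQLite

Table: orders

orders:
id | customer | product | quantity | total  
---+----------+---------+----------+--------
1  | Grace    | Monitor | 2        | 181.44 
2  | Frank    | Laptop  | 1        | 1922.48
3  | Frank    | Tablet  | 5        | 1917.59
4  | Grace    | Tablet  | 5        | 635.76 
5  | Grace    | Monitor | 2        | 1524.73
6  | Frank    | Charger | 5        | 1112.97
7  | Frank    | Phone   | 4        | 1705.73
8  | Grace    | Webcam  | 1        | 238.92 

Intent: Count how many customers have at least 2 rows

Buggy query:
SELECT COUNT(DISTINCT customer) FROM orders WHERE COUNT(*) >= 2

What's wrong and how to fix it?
Bug: WHERE filters individual rows, not groups, so a group-level COUNT is invalid there

Fix: Use a subquery that GROUPs and filters with HAVING, then count its rows

Corrected query:
SELECT COUNT(*) FROM (SELECT customer FROM orders GROUP BY customer HAVING COUNT(*) >= 2)

Result:
COUNT(*)
--------
2       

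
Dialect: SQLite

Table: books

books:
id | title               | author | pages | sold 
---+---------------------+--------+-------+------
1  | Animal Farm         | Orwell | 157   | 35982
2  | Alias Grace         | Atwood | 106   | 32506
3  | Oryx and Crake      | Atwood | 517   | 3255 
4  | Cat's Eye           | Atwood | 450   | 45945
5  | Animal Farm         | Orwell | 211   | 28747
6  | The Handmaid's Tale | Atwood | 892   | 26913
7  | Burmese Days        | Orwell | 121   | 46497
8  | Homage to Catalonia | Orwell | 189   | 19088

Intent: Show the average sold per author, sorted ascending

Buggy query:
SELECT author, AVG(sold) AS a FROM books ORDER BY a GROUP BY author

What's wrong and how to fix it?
Bug: ORDER BY appears before GROUP BY; SQL clause order requires GROUP BY first

Fix: Reorder: SELECT … FROM … GROUP BY … ORDER BY …

Corrected query:
SELECT author, AVG(sold) AS a FROM books GROUP BY author ORDER BY a

Result:
author | a       
-------+---------
Atwood | 27154.75
Orwell | 32578.5 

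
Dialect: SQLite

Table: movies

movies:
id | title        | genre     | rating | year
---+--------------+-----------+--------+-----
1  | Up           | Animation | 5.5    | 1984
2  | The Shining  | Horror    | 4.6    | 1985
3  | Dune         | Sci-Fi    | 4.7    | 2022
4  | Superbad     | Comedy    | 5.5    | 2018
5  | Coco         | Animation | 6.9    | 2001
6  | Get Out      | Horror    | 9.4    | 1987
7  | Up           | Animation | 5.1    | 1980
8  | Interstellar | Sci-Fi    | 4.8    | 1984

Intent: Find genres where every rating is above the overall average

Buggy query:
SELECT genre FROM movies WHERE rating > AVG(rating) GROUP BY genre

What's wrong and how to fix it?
Bug: WHERE evaluates per row before aggregation, so AVG() is unavailable

Fix: Use a subquery for AVG and a HAVING MIN(...) filter so the condition holds for every row in the group

Corrected query:
SELECT genre FROM movies GROUP BY genre HAVING MIN(rating) > (SELECT AVG(rating) FROM movies)

Result:
(no rows)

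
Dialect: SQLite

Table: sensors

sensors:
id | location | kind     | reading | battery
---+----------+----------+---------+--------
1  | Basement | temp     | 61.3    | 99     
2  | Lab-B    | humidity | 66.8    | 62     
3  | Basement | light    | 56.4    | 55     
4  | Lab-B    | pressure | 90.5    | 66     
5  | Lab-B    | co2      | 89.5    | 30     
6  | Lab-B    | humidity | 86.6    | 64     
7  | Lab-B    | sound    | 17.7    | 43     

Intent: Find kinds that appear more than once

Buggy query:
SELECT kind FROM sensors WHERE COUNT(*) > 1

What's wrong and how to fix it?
Bug: COUNT(*) is an aggregate and cannot be used in WHERE

Fix: GROUP BY kind, then filter groups with HAVING COUNT(*) > 1

Corrected query:
SELECT kind FROM sensors GROUP BY kind HAVING COUNT(*) > 1

Result:
kind    
--------
humidity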